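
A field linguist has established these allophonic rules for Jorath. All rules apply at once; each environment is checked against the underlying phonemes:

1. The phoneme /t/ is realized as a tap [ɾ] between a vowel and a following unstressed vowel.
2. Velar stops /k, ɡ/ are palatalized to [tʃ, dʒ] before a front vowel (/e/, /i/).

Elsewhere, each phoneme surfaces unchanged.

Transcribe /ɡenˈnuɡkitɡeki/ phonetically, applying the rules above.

/ɡ/ meets the environment for rule 2 (before a front vowel) → [dʒ].
/ɡ/ (between /u/ and /k/) is in the target of rule 2 but the environment (before a front vowel) is not met → [ɡ].
/k/ (between /ɡ/ and /i/) occurs before a front vowel → [tʃ] by rule 2.
/t/ (between /i/ and /ɡ/) is in the target of rule 1 but the environment (between a vowel and a following unstressed vowel) is not met → [t].
/ɡ/ meets the environment for rule 2 (before a front vowel) → [dʒ].
Rule 2 applies to /k/ (between /e/ and /i/: before a front vowel) → [tʃ].

[dʒenˈnuɡtʃitdʒetʃi]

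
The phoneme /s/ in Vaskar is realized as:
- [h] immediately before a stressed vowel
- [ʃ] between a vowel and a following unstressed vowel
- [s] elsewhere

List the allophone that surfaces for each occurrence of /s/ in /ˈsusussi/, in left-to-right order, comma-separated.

Occurrence 1 (position 1): immediately before a stressed vowel → [h].
Occurrence 2 (position 3): between a vowel and a following unstressed vowel → [ʃ].
Occurrence 3 (position 5): no conditioning environment matches → elsewhere allophone [s].
Occurrence 4 (position 6): no conditioning environment matches → elsewhere allophone [s].

[h], [ʃ], [s], [s]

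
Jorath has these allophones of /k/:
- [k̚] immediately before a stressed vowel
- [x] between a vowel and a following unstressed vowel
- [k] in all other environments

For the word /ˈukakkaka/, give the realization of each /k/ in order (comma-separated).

[x], [k], [k], [x]

Occurrence 1 (position 2): between a vowel and a following unstressed vowel → [x].
Occurrence 2 (position 4): no conditioning environment matches → elsewhere allophone [k].
Occurrence 3 (position 5): no conditioning environment matches → elsewhere allophone [k].
Occurrence 4 (position 7): between a vowel and a following unstressed vowel → [x].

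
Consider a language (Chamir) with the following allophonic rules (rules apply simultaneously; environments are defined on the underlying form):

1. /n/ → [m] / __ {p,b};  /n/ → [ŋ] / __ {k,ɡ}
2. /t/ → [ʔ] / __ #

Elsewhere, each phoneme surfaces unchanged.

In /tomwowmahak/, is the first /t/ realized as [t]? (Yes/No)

/t/ (word-initial) fails the environment for rule 2, so it stays [t].
The actual realization is [t], which matches [t].

Yes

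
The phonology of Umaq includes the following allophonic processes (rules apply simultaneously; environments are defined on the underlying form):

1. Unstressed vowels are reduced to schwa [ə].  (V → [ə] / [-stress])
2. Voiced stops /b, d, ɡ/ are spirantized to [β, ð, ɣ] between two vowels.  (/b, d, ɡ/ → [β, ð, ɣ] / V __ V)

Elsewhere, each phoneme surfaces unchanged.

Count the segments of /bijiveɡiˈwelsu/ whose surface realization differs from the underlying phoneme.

6

Segments that undergo a rule: /i/ → [ə] (rule 1); /i/ → [ə] (rule 1); /e/ → [ə] (rule 1); /ɡ/ → [ɣ] (rule 2); /i/ → [ə] (rule 1); /u/ → [ə] (rule 1).
All other segments surface unchanged.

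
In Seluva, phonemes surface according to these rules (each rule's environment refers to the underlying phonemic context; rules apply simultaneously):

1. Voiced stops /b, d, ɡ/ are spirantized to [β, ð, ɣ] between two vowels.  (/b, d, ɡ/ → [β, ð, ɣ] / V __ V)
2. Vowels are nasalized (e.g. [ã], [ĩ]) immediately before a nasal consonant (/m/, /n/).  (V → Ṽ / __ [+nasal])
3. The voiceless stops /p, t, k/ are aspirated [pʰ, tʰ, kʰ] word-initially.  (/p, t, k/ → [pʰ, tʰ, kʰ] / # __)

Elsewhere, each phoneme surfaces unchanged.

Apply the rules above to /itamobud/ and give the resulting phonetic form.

/i/ (word-initial): rule 2 targets it, but not before a nasal consonant → unchanged [i].
/t/ (between /i/ and /a/): rule 3 targets it, but not word-initially → unchanged [t].
/a/ (between /t/ and /m/): before a nasal consonant, so rule 2 applies → [ã].
/m/ — not in any rule's target class → [m].
/o/ (between /m/ and /b/) fails the environment for rule 2, so it stays [o].
/b/ meets the environment for rule 1 (between two vowels) → [β].
/u/ (between /b/ and /d/) is in the target of rule 2 but the environment (before a nasal consonant) is not met → [u].
/d/ (word-final) is in the target of rule 1 but the environment (between two vowels) is not met → [d].

[itãmoβud]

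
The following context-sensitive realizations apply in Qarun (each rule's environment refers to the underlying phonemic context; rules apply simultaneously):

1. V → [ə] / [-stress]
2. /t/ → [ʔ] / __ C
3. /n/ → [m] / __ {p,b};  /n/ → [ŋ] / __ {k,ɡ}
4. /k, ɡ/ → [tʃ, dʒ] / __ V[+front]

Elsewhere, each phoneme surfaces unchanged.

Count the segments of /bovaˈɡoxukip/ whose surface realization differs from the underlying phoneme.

Segments that undergo a rule: /o/ → [ə] (rule 1); /a/ → [ə] (rule 1); /u/ → [ə] (rule 1); /k/ → [tʃ] (rule 4); /i/ → [ə] (rule 1).
All other segments surface unchanged.

5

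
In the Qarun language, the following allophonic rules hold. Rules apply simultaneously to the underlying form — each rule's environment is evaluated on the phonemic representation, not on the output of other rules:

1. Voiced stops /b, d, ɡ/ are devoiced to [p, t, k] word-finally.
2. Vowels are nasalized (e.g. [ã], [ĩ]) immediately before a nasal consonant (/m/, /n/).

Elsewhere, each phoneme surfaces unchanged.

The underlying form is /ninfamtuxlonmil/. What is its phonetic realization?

/n/ stays [n].
/i/ (between /n/ and /n/) occurs before a nasal consonant → [ĩ] by rule 2.
/n/ — not in any rule's target class → [n].
/f/ (between /n/ and /a/): no rule targets it → [f].
/a/ (between /f/ and /m/): before a nasal consonant, so rule 2 applies → [ã].
/m/ — not in any rule's target class → [m].
/t/ stays [t].
/u/ (between /t/ and /x/) fails the environment for rule 2, so it stays [u].
/x/ (between /u/ and /l/) is unaffected → [x].
/l/ (between /x/ and /o/): no rule targets it → [l].
/o/ (between /l/ and /n/) occurs before a nasal consonant → [õ] by rule 2.
/n/ — not in any rule's target class → [n].
/m/ — not in any rule's target class → [m].
/i/ (between /m/ and /l/) is in the target of rule 2 but the environment (before a nasal consonant) is not met → [i].
/l/ stays [l].

[nĩnfãmtuxlõnmil]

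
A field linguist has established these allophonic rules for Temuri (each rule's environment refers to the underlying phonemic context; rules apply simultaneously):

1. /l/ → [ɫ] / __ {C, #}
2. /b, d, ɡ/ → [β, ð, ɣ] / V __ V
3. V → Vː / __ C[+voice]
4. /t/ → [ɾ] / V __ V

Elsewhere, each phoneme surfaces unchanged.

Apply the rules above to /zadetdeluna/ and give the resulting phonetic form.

[zaːðetdeːluːna]

/z/ (word-initial) is unaffected → [z].
/a/ meets the environment for rule 3 (before a voiced consonant) → [aː].
/d/ (between /a/ and /e/) occurs between two vowels → [ð] by rule 2.
/e/ (between /d/ and /t/) is in the target of rule 3 but the environment (before a voiced consonant) is not met → [e].
/t/ (between /e/ and /d/) fails the environment for rule 4, so it stays [t].
/d/ (between /t/ and /e/): rule 2 targets it, but not between two vowels → unchanged [d].
Rule 3 applies to /e/ (between /d/ and /l/: before a voiced consonant) → [eː].
/l/ (between /e/ and /u/) is in the target of rule 1 but the environment (word-finally or immediately before a consonant) is not met → [l].
/u/ (between /l/ and /n/) occurs before a voiced consonant → [uː] by rule 3.
/n/ (between /u/ and /a/): no rule targets it → [n].
/a/ (word-final): rule 3 targets it, but not before a voiced consonant → unchanged [a].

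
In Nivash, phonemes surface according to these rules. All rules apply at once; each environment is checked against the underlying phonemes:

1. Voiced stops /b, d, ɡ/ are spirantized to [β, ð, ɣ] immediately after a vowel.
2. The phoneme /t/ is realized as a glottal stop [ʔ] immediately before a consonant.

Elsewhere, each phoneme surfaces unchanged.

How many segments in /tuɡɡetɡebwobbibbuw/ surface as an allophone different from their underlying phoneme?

Segments that undergo a rule: /ɡ/ → [ɣ] (rule 1); /t/ → [ʔ] (rule 2); /b/ → [β] (rule 1); /b/ → [β] (rule 1); /b/ → [β] (rule 1).
All other segments surface unchanged.

5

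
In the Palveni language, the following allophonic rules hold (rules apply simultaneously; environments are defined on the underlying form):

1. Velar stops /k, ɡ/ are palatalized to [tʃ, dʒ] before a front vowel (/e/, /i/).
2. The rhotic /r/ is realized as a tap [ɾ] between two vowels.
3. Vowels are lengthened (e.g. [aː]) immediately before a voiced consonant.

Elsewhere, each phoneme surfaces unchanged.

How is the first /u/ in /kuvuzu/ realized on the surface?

[uː]

/u/ — between /k/ and /v/, before a voiced consonant — surfaces as [uː] (rule 3).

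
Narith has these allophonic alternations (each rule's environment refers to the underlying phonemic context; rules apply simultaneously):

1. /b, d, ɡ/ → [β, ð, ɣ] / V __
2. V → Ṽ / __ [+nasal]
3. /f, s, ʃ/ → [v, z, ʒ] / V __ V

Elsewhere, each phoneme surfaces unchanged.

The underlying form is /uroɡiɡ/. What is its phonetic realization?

/u/ (word-initial) fails the environment for rule 2, so it stays [u].
/o/ (between /r/ and /ɡ/): rule 2 targets it, but not before a nasal consonant → unchanged [o].
/ɡ/ — between /o/ and /i/, immediately after a vowel — surfaces as [ɣ] (rule 1).
/i/ (between /ɡ/ and /ɡ/) is in the target of rule 2 but the environment (before a nasal consonant) is not met → [i].
Rule 1 applies to /ɡ/ (word-final: immediately after a vowel) → [ɣ].

[uroɣiɣ]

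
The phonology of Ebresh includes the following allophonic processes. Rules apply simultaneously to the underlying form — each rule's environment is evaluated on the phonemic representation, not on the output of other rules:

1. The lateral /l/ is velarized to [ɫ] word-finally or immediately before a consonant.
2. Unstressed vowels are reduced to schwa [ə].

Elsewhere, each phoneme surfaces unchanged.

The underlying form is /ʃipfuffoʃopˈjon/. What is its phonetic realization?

/ʃ/ stays [ʃ].
/i/ — between /ʃ/ and /p/, in an unstressed syllable — surfaces as [ə] (rule 2).
/p/ (between /i/ and /f/) is unaffected → [p].
/f/ — not in any rule's target class → [f].
/u/ meets the environment for rule 2 (in an unstressed syllable) → [ə].
/f/ (between /u/ and /f/) is unaffected → [f].
/f/ (between /f/ and /o/): no rule targets it → [f].
Rule 2 applies to /o/ (between /f/ and /ʃ/: in an unstressed syllable) → [ə].
/ʃ/ stays [ʃ].
/o/ — between /ʃ/ and /p/, in an unstressed syllable — surfaces as [ə] (rule 2).
/p/ stays [p].
/j/ (between /p/ and /o/) is unaffected → [j].
/o/ (between /j/ and /n/): rule 2 targets it, but not in an unstressed syllable → unchanged [o].
/n/ stays [n].

[ʃəpfəffəʃəpˈjon]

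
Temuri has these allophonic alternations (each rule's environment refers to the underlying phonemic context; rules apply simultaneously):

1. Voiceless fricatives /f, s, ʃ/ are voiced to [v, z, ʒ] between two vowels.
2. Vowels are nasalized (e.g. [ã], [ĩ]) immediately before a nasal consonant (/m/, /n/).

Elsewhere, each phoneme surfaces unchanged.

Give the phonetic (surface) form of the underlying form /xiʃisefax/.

[xiʒizevax]

/x/ (word-initial) is unaffected → [x].
/i/ (between /x/ and /ʃ/) is in the target of rule 2 but the environment (before a nasal consonant) is not met → [i].
Rule 1 applies to /ʃ/ (between /i/ and /i/: between two vowels) → [ʒ].
/i/ — between /ʃ/ and /s/; rule 2 does not apply here → [i].
/s/ — between /i/ and /e/, between two vowels — surfaces as [z] (rule 1).
/e/ (between /s/ and /f/) fails the environment for rule 2, so it stays [e].
/f/ — between /e/ and /a/, between two vowels — surfaces as [v] (rule 1).
/a/ (between /f/ and /x/) is in the target of rule 2 but the environment (before a nasal consonant) is not met → [a].
/x/ (word-final): no rule targets it → [x].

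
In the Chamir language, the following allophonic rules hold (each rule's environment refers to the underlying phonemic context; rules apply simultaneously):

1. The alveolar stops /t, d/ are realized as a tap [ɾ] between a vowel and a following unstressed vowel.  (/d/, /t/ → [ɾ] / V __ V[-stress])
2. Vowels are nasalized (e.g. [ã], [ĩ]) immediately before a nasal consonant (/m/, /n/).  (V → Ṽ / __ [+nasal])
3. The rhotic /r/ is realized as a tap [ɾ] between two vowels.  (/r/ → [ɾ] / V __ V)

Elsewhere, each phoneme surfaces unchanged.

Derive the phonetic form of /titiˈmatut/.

[tiɾĩˈmaɾut]

/t/ (word-initial): rule 1 targets it, but not between a vowel and a following unstressed vowel → unchanged [t].
/i/ (between /t/ and /t/): rule 2 targets it, but not before a nasal consonant → unchanged [i].
/t/ meets the environment for rule 1 (between a vowel and a following unstressed vowel) → [ɾ].
/i/ (between /t/ and /m/) occurs before a nasal consonant → [ĩ] by rule 2.
/m/ — not in any rule's target class → [m].
/a/ (between /m/ and /t/): rule 2 targets it, but not before a nasal consonant → unchanged [a].
/t/ (between /a/ and /u/): between a vowel and a following unstressed vowel, so rule 1 applies → [ɾ].
/u/ (between /t/ and /t/) fails the environment for rule 2, so it stays [u].
/t/ (word-final) is in the target of rule 1 but the environment (between a vowel and a following unstressed vowel) is not met → [t].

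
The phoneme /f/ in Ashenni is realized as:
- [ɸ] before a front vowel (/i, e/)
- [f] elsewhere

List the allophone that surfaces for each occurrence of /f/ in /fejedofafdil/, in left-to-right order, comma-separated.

[ɸ], [f], [f]

Occurrence 1 (position 1): before a front vowel (/i, e/) → [ɸ].
Occurrence 2 (position 7): no conditioning environment matches → elsewhere allophone [f].
Occurrence 3 (position 9): no conditioning environment matches → elsewhere allophone [f].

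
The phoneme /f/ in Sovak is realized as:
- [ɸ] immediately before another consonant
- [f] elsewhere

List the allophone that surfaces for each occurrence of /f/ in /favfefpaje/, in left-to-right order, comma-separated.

[f], [f], [ɸ]

Occurrence 1 (position 1): no conditioning environment matches → elsewhere allophone [f].
Occurrence 2 (position 4): no conditioning environment matches → elsewhere allophone [f].
Occurrence 3 (position 6): immediately before another consonant → [ɸ].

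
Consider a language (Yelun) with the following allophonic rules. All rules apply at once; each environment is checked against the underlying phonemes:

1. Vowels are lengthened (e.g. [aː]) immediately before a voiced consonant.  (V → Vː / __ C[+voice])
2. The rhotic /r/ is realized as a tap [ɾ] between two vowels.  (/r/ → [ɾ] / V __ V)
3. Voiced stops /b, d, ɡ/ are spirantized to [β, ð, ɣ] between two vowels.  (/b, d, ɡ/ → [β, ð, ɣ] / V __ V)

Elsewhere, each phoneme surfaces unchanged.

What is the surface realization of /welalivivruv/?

[weːlaːliːviːvruːv]

/e/ (between /w/ and /l/) occurs before a voiced consonant → [eː] by rule 1.
Rule 1 applies to /a/ (between /l/ and /l/: before a voiced consonant) → [aː].
/i/ (between /l/ and /v/): before a voiced consonant, so rule 1 applies → [iː].
Rule 1 applies to /i/ (between /v/ and /v/: before a voiced consonant) → [iː].
/r/ (between /v/ and /u/) is in the target of rule 2 but the environment (between two vowels) is not met → [r].
/u/ — between /r/ and /v/, before a voiced consonant — surfaces as [uː] (rule 1).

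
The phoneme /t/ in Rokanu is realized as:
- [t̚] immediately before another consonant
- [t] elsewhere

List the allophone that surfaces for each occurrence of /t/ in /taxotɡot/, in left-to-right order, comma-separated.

[t], [t̚], [t]

Occurrence 1 (position 1): no conditioning environment matches → elsewhere allophone [t].
Occurrence 2 (position 5): immediately before another consonant → [t̚].
Occurrence 3 (position 8): no conditioning environment matches → elsewhere allophone [t].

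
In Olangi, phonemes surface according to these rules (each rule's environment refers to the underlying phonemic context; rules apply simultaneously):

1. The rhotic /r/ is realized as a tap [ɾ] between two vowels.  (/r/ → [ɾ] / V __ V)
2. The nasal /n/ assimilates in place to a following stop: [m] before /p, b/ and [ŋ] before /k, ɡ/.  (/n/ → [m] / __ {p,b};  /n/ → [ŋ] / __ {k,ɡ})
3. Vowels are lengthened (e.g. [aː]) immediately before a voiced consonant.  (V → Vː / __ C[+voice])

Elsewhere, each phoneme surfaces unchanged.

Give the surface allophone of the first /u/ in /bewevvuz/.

/u/ (between /v/ and /z/): before a voiced consonant, so rule 3 applies → [uː].

[uː]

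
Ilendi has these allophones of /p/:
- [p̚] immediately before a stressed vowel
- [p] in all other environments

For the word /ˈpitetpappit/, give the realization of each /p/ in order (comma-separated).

[p̚], [p], [p], [p]

Occurrence 1 (position 1): immediately before a stressed vowel → [p̚].
Occurrence 2 (position 6): no conditioning environment matches → elsewhere allophone [p].
Occurrence 3 (position 8): no conditioning environment matches → elsewhere allophone [p].
Occurrence 4 (position 9): no conditioning environment matches → elsewhere allophone [p].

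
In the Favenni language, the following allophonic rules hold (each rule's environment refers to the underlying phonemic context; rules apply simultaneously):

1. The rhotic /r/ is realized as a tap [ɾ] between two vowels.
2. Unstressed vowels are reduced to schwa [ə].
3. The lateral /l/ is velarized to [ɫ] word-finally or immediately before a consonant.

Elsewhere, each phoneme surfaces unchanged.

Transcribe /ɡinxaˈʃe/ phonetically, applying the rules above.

/ɡ/ stays [ɡ].
/i/ — between /ɡ/ and /n/, in an unstressed syllable — surfaces as [ə] (rule 2).
/n/ (between /i/ and /x/): no rule targets it → [n].
/x/ (between /n/ and /a/) is unaffected → [x].
/a/ (between /x/ and /ʃ/) occurs in an unstressed syllable → [ə] by rule 2.
/ʃ/ (between /a/ and /e/) is unaffected → [ʃ].
/e/ (word-final): rule 2 targets it, but not in an unstressed syllable → unchanged [e].

[ɡənxəˈʃe]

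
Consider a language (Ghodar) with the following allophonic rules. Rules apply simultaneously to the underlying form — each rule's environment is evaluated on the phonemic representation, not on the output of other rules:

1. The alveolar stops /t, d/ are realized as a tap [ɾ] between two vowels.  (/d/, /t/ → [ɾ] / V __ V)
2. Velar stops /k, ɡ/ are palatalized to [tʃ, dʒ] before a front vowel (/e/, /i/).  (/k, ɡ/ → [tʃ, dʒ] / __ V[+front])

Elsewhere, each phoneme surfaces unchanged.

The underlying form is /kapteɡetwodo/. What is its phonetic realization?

/k/ (word-initial): rule 2 targets it, but not before a front vowel → unchanged [k].
/a/ (between /k/ and /p/) is unaffected → [a].
/p/ stays [p].
/t/ (between /p/ and /e/): rule 1 targets it, but not between two vowels → unchanged [t].
/e/ (between /t/ and /ɡ/): no rule targets it → [e].
/ɡ/ meets the environment for rule 2 (before a front vowel) → [dʒ].
/e/ stays [e].
/t/ (between /e/ and /w/) is in the target of rule 1 but the environment (between two vowels) is not met → [t].
/w/ (between /t/ and /o/) is unaffected → [w].
/o/ stays [o].
/d/ (between /o/ and /o/) occurs between two vowels → [ɾ] by rule 1.
/o/ (word-final) is unaffected → [o].

[kaptedʒetwoɾo]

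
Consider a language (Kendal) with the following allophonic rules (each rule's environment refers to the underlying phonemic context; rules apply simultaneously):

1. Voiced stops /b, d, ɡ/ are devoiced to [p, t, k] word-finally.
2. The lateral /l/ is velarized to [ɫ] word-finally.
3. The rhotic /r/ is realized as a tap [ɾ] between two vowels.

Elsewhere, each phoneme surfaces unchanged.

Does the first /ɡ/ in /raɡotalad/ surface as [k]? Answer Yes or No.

No

/ɡ/ — between /a/ and /o/; rule 1 does not apply here → [ɡ].
The actual realization is [ɡ], not [k].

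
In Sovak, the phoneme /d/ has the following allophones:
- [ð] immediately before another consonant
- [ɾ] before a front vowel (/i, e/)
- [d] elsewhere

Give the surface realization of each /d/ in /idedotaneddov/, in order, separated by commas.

Occurrence 1 (position 2): before a front vowel (/i, e/) → [ɾ].
Occurrence 2 (position 4): no conditioning environment matches → elsewhere allophone [d].
Occurrence 3 (position 10): immediately before another consonant → [ð].
Occurrence 4 (position 11): no conditioning environment matches → elsewhere allophone [d].

[ɾ], [d], [ð], [d]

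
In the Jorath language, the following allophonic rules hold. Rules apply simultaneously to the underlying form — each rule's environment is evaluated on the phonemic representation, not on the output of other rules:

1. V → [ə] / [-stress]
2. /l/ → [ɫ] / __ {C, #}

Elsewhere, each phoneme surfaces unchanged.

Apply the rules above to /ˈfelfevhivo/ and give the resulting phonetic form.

[ˈfeɫfəvhəvə]

/f/ stays [f].
/e/ (between /f/ and /l/) is in the target of rule 1 but the environment (in an unstressed syllable) is not met → [e].
/l/ (between /e/ and /f/): word-finally or immediately before a consonant, so rule 2 applies → [ɫ].
/f/ (between /l/ and /e/) is unaffected → [f].
Rule 1 applies to /e/ (between /f/ and /v/: in an unstressed syllable) → [ə].
/v/ — not in any rule's target class → [v].
/h/ stays [h].
/i/ — between /h/ and /v/, in an unstressed syllable — surfaces as [ə] (rule 1).
/v/ — not in any rule's target class → [v].
/o/ — word-final, in an unstressed syllable — surfaces as [ə] (rule 1).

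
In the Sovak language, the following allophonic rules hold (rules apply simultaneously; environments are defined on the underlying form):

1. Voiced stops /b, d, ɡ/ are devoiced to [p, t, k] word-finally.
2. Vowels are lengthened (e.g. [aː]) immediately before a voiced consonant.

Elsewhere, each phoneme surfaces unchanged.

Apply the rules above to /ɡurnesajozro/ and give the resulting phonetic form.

/ɡ/ (word-initial) is in the target of rule 1 but the environment (word-finally) is not met → [ɡ].
/u/ — between /ɡ/ and /r/, before a voiced consonant — surfaces as [uː] (rule 2).
/r/ — not in any rule's target class → [r].
/n/ (between /r/ and /e/) is unaffected → [n].
/e/ (between /n/ and /s/) fails the environment for rule 2, so it stays [e].
/s/ (between /e/ and /a/): no rule targets it → [s].
/a/ (between /s/ and /j/) occurs before a voiced consonant → [aː] by rule 2.
/j/ (between /a/ and /o/) is unaffected → [j].
/o/ (between /j/ and /z/): before a voiced consonant, so rule 2 applies → [oː].
/z/ stays [z].
/r/ (between /z/ and /o/) is unaffected → [r].
/o/ (word-final): rule 2 targets it, but not before a voiced consonant → unchanged [o].

[ɡuːrnesaːjoːzro]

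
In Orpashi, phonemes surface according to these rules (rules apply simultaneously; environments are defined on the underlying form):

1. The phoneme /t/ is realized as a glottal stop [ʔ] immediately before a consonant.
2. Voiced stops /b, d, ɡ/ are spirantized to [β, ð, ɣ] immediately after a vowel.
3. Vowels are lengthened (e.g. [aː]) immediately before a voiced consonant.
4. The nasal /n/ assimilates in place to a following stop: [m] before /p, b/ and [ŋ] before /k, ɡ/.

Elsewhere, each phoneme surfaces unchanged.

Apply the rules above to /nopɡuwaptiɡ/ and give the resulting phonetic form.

[nopɡuːwaptiːɣ]

/n/ — word-initial; rule 4 does not apply here → [n].
/o/ — between /n/ and /p/; rule 3 does not apply here → [o].
/ɡ/ (between /p/ and /u/) is in the target of rule 2 but the environment (immediately after a vowel) is not met → [ɡ].
/u/ (between /ɡ/ and /w/) occurs before a voiced consonant → [uː] by rule 3.
/a/ — between /w/ and /p/; rule 3 does not apply here → [a].
/t/ (between /p/ and /i/) fails the environment for rule 1, so it stays [t].
Rule 3 applies to /i/ (between /t/ and /ɡ/: before a voiced consonant) → [iː].
/ɡ/ (word-final) occurs immediately after a vowel → [ɣ] by rule 2.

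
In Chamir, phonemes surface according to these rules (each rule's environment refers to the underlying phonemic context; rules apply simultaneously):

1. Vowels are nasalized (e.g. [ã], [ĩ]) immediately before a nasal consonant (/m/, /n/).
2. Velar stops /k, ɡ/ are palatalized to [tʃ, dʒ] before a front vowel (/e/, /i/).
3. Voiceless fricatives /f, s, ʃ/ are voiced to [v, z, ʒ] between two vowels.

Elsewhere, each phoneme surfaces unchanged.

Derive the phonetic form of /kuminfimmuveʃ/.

/k/ (word-initial) is in the target of rule 2 but the environment (before a front vowel) is not met → [k].
/u/ (between /k/ and /m/) occurs before a nasal consonant → [ũ] by rule 1.
/m/ (between /u/ and /i/): no rule targets it → [m].
/i/ — between /m/ and /n/, before a nasal consonant — surfaces as [ĩ] (rule 1).
/n/ (between /i/ and /f/) is unaffected → [n].
/f/ (between /n/ and /i/): rule 3 targets it, but not between two vowels → unchanged [f].
/i/ (between /f/ and /m/): before a nasal consonant, so rule 1 applies → [ĩ].
/m/ stays [m].
/m/ stays [m].
/u/ (between /m/ and /v/) is in the target of rule 1 but the environment (before a nasal consonant) is not met → [u].
/v/ (between /u/ and /e/): no rule targets it → [v].
/e/ (between /v/ and /ʃ/) is in the target of rule 1 but the environment (before a nasal consonant) is not met → [e].
/ʃ/ (word-final) fails the environment for rule 3, so it stays [ʃ].

[kũmĩnfĩmmuveʃ]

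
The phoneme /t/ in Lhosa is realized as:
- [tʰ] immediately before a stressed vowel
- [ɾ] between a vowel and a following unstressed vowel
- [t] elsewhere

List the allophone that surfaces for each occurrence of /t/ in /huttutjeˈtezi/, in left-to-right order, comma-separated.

Occurrence 1 (position 3): no conditioning environment matches → elsewhere allophone [t].
Occurrence 2 (position 4): no conditioning environment matches → elsewhere allophone [t].
Occurrence 3 (position 6): no conditioning environment matches → elsewhere allophone [t].
Occurrence 4 (position 9): immediately before a stressed vowel → [tʰ].

[t], [t], [t], [tʰ]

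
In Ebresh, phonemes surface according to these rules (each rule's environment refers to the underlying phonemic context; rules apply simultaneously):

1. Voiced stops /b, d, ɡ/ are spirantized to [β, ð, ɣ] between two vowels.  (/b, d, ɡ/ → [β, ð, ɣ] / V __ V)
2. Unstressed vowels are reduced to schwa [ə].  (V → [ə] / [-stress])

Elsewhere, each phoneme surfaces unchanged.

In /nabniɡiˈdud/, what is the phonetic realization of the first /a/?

/a/ — between /n/ and /b/, in an unstressed syllable — surfaces as [ə] (rule 2).

[ə]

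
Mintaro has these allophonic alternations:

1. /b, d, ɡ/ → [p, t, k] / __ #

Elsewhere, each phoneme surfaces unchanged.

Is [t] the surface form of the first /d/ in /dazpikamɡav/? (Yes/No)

No

/d/ — word-initial; rule 1 does not apply here → [d].
The actual realization is [d], not [t].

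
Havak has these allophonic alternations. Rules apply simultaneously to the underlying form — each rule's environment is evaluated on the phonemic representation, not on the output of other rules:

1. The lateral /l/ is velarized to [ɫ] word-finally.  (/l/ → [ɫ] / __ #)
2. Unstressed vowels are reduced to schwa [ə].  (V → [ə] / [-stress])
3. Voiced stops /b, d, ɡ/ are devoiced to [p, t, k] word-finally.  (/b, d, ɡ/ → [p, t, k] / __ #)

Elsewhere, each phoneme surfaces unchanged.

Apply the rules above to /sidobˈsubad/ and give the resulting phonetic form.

/i/ (between /s/ and /d/) occurs in an unstressed syllable → [ə] by rule 2.
/d/ (between /i/ and /o/): rule 3 targets it, but not word-finally → unchanged [d].
/o/ meets the environment for rule 2 (in an unstressed syllable) → [ə].
/b/ (between /o/ and /s/) is in the target of rule 3 but the environment (word-finally) is not met → [b].
/u/ (between /s/ and /b/): rule 2 targets it, but not in an unstressed syllable → unchanged [u].
/b/ (between /u/ and /a/) fails the environment for rule 3, so it stays [b].
/a/ (between /b/ and /d/) occurs in an unstressed syllable → [ə] by rule 2.
Rule 3 applies to /d/ (word-final: word-finally) → [t].

[sədəbˈsubət]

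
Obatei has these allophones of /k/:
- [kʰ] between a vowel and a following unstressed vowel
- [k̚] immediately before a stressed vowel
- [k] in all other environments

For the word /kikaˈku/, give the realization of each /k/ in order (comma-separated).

[k], [kʰ], [k̚]

Occurrence 1 (position 1): no conditioning environment matches → elsewhere allophone [k].
Occurrence 2 (position 3): between a vowel and a following unstressed vowel → [kʰ].
Occurrence 3 (position 5): immediately before a stressed vowel → [k̚].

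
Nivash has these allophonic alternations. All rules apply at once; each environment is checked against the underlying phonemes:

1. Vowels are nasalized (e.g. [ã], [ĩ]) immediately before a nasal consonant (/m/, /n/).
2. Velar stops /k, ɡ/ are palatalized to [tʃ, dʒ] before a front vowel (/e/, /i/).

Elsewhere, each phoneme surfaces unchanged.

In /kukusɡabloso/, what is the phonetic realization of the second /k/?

/k/ (between /u/ and /u/): rule 2 targets it, but not before a front vowel → unchanged [k].

[k]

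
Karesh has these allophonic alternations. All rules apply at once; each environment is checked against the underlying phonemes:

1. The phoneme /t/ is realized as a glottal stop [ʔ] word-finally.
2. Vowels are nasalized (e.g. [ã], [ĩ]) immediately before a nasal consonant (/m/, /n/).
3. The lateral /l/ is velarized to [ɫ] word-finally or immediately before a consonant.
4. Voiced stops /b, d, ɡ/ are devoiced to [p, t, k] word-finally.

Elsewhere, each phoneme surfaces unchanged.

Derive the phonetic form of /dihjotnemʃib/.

[dihjotnẽmʃip]

/d/ (word-initial) is in the target of rule 4 but the environment (word-finally) is not met → [d].
/i/ (between /d/ and /h/): rule 2 targets it, but not before a nasal consonant → unchanged [i].
/o/ (between /j/ and /t/): rule 2 targets it, but not before a nasal consonant → unchanged [o].
/t/ — between /o/ and /n/; rule 1 does not apply here → [t].
/e/ (between /n/ and /m/) occurs before a nasal consonant → [ẽ] by rule 2.
/i/ — between /ʃ/ and /b/; rule 2 does not apply here → [i].
/b/ (word-final): word-finally, so rule 4 applies → [p].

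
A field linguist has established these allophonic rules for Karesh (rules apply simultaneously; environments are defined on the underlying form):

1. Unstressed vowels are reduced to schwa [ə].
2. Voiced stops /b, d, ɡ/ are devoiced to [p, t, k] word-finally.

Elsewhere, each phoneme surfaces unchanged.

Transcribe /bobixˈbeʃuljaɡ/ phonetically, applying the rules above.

/b/ — word-initial; rule 2 does not apply here → [b].
Rule 1 applies to /o/ (between /b/ and /b/: in an unstressed syllable) → [ə].
/b/ (between /o/ and /i/) is in the target of rule 2 but the environment (word-finally) is not met → [b].
/i/ — between /b/ and /x/, in an unstressed syllable — surfaces as [ə] (rule 1).
/x/ (between /i/ and /b/): no rule targets it → [x].
/b/ (between /x/ and /e/) is in the target of rule 2 but the environment (word-finally) is not met → [b].
/e/ (between /b/ and /ʃ/) is in the target of rule 1 but the environment (in an unstressed syllable) is not met → [e].
/ʃ/ (between /e/ and /u/): no rule targets it → [ʃ].
/u/ meets the environment for rule 1 (in an unstressed syllable) → [ə].
/l/ stays [l].
/j/ stays [j].
Rule 1 applies to /a/ (between /j/ and /ɡ/: in an unstressed syllable) → [ə].
/ɡ/ (word-final): word-finally, so rule 2 applies → [k].

[bəbəxˈbeʃəljək]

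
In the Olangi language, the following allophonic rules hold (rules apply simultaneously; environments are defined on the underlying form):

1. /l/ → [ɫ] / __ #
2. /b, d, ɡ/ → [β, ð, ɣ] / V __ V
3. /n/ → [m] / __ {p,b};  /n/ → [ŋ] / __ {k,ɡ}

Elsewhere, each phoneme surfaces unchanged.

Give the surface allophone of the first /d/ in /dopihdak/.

/d/ (word-initial) is in the target of rule 2 but the environment (between two vowels) is not met → [d].

[d]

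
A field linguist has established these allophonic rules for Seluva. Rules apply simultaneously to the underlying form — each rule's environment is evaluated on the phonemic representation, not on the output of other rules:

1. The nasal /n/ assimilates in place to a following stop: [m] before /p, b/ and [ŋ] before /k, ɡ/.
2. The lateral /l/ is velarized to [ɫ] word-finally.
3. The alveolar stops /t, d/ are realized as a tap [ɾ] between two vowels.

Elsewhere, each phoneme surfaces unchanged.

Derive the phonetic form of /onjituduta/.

[onjiɾuɾuɾa]

/o/ — not in any rule's target class → [o].
/n/ — between /o/ and /j/; rule 1 does not apply here → [n].
/j/ (between /n/ and /i/): no rule targets it → [j].
/i/ (between /j/ and /t/) is unaffected → [i].
Rule 3 applies to /t/ (between /i/ and /u/: between two vowels) → [ɾ].
/u/ (between /t/ and /d/) is unaffected → [u].
/d/ (between /u/ and /u/) occurs between two vowels → [ɾ] by rule 3.
/u/ (between /d/ and /t/): no rule targets it → [u].
Rule 3 applies to /t/ (between /u/ and /a/: between two vowels) → [ɾ].
/a/ (word-final) is unaffected → [a].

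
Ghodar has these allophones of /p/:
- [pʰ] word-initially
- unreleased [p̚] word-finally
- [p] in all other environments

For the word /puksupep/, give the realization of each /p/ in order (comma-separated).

Occurrence 1 (position 1): word-initially → [pʰ].
Occurrence 2 (position 6): no conditioning environment matches → elsewhere allophone [p].
Occurrence 3 (position 8): word-finally → [p̚].

[pʰ], [p], [p̚]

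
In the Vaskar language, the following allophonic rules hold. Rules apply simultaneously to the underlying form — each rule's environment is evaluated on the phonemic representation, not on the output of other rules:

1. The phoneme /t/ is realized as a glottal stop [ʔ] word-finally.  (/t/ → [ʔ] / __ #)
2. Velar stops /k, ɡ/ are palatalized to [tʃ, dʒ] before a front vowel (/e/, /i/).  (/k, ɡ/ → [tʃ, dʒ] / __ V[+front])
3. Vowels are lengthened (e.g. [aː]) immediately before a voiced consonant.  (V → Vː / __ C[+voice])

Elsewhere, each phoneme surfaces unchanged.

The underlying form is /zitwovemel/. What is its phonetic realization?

[zitwoːveːmeːl]

/z/ stays [z].
/i/ (between /z/ and /t/) fails the environment for rule 3, so it stays [i].
/t/ (between /i/ and /w/): rule 1 targets it, but not word-finally → unchanged [t].
/w/ stays [w].
/o/ (between /w/ and /v/): before a voiced consonant, so rule 3 applies → [oː].
/v/ — not in any rule's target class → [v].
/e/ meets the environment for rule 3 (before a voiced consonant) → [eː].
/m/ (between /e/ and /e/) is unaffected → [m].
/e/ — between /m/ and /l/, before a voiced consonant — surfaces as [eː] (rule 3).
/l/ (word-final) is unaffected → [l].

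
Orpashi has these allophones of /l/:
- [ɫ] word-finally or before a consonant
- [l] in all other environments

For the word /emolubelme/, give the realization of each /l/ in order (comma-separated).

[l], [ɫ]

Occurrence 1 (position 4): no conditioning environment matches → elsewhere allophone [l].
Occurrence 2 (position 8): word-finally or before a consonant → [ɫ].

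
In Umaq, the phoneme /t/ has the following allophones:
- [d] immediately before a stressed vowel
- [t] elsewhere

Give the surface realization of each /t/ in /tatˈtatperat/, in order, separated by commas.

Occurrence 1 (position 1): no conditioning environment matches → elsewhere allophone [t].
Occurrence 2 (position 3): no conditioning environment matches → elsewhere allophone [t].
Occurrence 3 (position 4): immediately before a stressed vowel → [d].
Occurrence 4 (position 6): no conditioning environment matches → elsewhere allophone [t].
Occurrence 5 (position 11): no conditioning environment matches → elsewhere allophone [t].

[t], [t], [d], [t], [t]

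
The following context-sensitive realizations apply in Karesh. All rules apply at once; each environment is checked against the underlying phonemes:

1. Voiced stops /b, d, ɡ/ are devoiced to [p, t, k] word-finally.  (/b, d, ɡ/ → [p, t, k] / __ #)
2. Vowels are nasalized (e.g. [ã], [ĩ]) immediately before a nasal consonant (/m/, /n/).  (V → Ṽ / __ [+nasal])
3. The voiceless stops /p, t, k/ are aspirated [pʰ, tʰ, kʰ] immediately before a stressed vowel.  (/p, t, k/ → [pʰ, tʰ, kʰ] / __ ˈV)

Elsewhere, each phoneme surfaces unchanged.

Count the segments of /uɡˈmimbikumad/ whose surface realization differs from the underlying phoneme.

3

Segments that undergo a rule: /i/ → [ĩ] (rule 2); /u/ → [ũ] (rule 2); /d/ → [t] (rule 1).
All other segments surface unchanged.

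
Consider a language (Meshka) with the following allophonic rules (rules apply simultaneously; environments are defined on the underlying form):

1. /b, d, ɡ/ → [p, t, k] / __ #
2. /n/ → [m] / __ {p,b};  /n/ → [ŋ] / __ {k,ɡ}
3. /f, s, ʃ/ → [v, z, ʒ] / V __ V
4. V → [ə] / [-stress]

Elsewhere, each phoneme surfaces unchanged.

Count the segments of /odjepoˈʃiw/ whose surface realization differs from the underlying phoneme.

Segments that undergo a rule: /o/ → [ə] (rule 4); /e/ → [ə] (rule 4); /o/ → [ə] (rule 4); /ʃ/ → [ʒ] (rule 3).
All other segments surface unchanged.

4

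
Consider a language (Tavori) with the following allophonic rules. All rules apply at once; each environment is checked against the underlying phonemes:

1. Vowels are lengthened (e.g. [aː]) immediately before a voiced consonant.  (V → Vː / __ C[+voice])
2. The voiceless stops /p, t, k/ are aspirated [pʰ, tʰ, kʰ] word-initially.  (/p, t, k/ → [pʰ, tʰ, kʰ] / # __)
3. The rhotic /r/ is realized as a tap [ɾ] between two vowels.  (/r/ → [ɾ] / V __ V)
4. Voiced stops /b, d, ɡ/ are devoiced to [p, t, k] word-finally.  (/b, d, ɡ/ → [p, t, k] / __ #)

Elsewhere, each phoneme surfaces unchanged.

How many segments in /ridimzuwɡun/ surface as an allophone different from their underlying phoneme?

4

Segments that undergo a rule: /i/ → [iː] (rule 1); /i/ → [iː] (rule 1); /u/ → [uː] (rule 1); /u/ → [uː] (rule 1).
All other segments surface unchanged.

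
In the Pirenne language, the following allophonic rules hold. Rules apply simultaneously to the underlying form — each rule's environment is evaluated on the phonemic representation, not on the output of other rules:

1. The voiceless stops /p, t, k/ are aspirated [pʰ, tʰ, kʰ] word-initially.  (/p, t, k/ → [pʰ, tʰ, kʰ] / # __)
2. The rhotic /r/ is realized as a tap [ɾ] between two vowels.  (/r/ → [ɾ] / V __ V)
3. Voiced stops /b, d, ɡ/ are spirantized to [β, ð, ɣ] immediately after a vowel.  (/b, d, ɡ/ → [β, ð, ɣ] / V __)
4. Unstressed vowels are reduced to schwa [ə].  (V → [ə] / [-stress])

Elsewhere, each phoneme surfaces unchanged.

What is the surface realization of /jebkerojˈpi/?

/j/ — not in any rule's target class → [j].
Rule 4 applies to /e/ (between /j/ and /b/: in an unstressed syllable) → [ə].
/b/ (between /e/ and /k/): immediately after a vowel, so rule 3 applies → [β].
/k/ — between /b/ and /e/; rule 1 does not apply here → [k].
/e/ (between /k/ and /r/) occurs in an unstressed syllable → [ə] by rule 4.
/r/ — between /e/ and /o/, between two vowels — surfaces as [ɾ] (rule 2).
/o/ (between /r/ and /j/) occurs in an unstressed syllable → [ə] by rule 4.
/j/ (between /o/ and /p/) is unaffected → [j].
/p/ (between /j/ and /i/): rule 1 targets it, but not word-initially → unchanged [p].
/i/ (word-final): rule 4 targets it, but not in an unstressed syllable → unchanged [i].

[jəβkəɾəjˈpi]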